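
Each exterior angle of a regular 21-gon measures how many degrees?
Exterior angle of a regular n-gon = 360/n
Exterior angle = 360/21
Exterior angle = 17.14 degrees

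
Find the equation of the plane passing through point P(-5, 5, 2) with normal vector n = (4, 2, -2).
d = n·P = (4)(-5) + (2)(5) + (-2)(2) = -14
Plane: 4x + 2y - 2z = -14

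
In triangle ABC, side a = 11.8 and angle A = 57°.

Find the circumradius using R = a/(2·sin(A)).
R = a/(2·sin(A)) = 11.8/(2·sin(57°))
R = 11.8/(2·0.838671) = 11.8/1.677341 = 7.035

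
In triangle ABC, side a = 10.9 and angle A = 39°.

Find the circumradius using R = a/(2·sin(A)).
R = a/(2·sin(A)) = 10.9/(2·sin(39°))
R = 10.9/(2·0.629320) = 10.9/1.258641 = 8.66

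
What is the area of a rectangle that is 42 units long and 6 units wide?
Area = length * width
Area = 42 * 6
Area = 252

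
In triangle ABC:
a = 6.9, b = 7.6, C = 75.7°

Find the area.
Using A = ½ab·sin(C):
A = ½·6.9·7.6·sin(75.7°) = ½·52.44·0.969016 = 25.41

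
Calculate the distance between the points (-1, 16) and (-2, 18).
Using the distance formula: d = sqrt((x₂-x₁)² + (y₂-y₁)²)
dx = (-2) - (-1) = -1
dy = 18 - 16 = 2
d = sqrt((-1)² + 2²) = sqrt(1 + 4) = sqrt(5) = 2.24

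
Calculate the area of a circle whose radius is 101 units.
Area = pi * r²
Area = pi * 101²
Area = pi * 10201
Area = 32047.39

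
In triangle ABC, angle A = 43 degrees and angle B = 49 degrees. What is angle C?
Sum of angles in a triangle = 180 degrees
Third angle = 180 - 43 - 49
Third angle = 88 degrees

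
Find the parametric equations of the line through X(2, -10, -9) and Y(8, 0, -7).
Direction vector d = Y - X = (6, 10, 2)
x = 2 + 6t, y = -10 + 10t, z = -9 + 2t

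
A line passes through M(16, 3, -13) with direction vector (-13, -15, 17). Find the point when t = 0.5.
P(0.5) = (16 + (-13)(0.5), 3 + (-15)(0.5), -13 + 17(0.5)) = (9.5, -4.5, -4.5)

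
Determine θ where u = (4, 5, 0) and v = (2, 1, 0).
u·v = 13, |u|² = 41, |v|² = 5
cos θ = 13/√205 ≈ 0.908
θ ≈ 24.78°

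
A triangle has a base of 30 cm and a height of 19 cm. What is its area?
Area = (1/2) * base * height
Area = (1/2) * 30 * 19
Area = 285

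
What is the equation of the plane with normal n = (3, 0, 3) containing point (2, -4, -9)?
d = n·P = (3)(2) + (0)(-4) + (3)(-9) = -21
Plane: 3x + 3z = -21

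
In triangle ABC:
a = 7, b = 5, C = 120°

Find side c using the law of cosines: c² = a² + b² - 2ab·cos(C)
c² = 7² + 5² - 2·7·5·cos(120°)
c² = 49 + 25 - 70·-0.5000 = 109
c = √109 = 10.44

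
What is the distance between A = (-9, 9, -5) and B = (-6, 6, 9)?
d = √[(3)² + (-3)² + (14)²] = √214 = 14.63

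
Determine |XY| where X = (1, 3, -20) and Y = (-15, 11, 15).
d = √[(-16)² + (8)² + (35)²] = √1545 = 39.31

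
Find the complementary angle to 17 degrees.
Complementary angles sum to 90 degrees.
Other angle = 90 - 17
Other angle = 73 degrees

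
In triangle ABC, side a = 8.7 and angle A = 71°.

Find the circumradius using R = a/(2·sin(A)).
R = a/(2·sin(A)) = 8.7/(2·sin(71°))
R = 8.7/(2·0.945519) = 8.7/1.891037 = 4.601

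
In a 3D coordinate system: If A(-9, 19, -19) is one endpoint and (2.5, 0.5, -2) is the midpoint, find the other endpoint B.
B = (2×2.5 - (-9), 2×0.5 - 19, 2×(-2) - (-19)) = (14, -18, 15)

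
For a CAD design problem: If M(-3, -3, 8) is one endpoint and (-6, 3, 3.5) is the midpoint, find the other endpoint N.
N = (2×(-6) - (-3), 2×3 - (-3), 2×3.5 - 8) = (-9, 9, -1)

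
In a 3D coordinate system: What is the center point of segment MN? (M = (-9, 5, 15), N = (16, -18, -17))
Midpoint = ((-9+16)/2, (5-18)/2, (15-17)/2) = (3.5, -6.5, -1)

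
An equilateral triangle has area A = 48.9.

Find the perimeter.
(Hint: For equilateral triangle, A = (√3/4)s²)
A = (√3/4)s²  →  s² = 4A/√3 = 4·48.9/√3 = 112.93
s = 10.6268
Perimeter = 3s = 31.88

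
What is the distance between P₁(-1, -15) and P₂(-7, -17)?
Using the distance formula: d = sqrt((x₂-x₁)² + (y₂-y₁)²)
dx = (-7) - (-1) = -6
dy = (-17) - (-15) = -2
d = sqrt((-6)² + (-2)²) = sqrt(36 + 4) = sqrt(40) = 6.32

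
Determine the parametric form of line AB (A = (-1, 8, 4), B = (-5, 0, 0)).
Direction vector d = B - A = (-4, -8, -4)
x = -1 - 4t, y = 8 - 8t, z = 4 - 4t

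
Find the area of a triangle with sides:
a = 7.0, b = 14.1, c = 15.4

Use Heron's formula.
s = (a+b+c)/2 = (7.0+14.1+15.4)/2 = 18.25
A = √(s(s-a)(s-b)(s-c)) = √(18.25·11.25·4.15·2.85)
A = √2428.33 = 49.28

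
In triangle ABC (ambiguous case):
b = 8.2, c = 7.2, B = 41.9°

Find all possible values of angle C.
sin(C)/c = sin(B)/b  →  sin(C) = c·sin(B)/b = 7.2·sin(41.9°)/8.2 = 0.586390
C₁ = arcsin(0.586390) = 35.9°,  C₂ = 180° - C₁ = 144.1°
Check C₂: A = 180° - 41.9° - 144.1° = -6° ≤ 0, rejected
C = 35.9° (one solution)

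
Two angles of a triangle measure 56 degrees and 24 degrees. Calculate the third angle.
Sum of angles in a triangle = 180 degrees
Third angle = 180 - 56 - 24
Third angle = 100 degrees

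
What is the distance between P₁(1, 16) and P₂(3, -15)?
Using the distance formula: d = sqrt((x₂-x₁)² + (y₂-y₁)²)
dx = 3 - 1 = 2
dy = (-15) - 16 = -31
d = sqrt(2² + (-31)²) = sqrt(4 + 961) = sqrt(965) = 31.06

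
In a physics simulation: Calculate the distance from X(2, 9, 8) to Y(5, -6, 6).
d = √[(3)² + (-15)² + (-2)²] = √238 = 15.43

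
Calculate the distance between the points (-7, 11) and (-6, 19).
Using the distance formula: d = sqrt((x₂-x₁)² + (y₂-y₁)²)
dx = (-6) - (-7) = 1
dy = 19 - 11 = 8
d = sqrt(1² + 8²) = sqrt(1 + 64) = sqrt(65) = 8.06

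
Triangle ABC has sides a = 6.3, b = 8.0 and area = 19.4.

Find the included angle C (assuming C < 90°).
Area = ½ab·sin(C)  →  sin(C) = 2·Area/(ab)
sin(C) = 2·19.4/(6.3·8.0) = 0.769841
C = arcsin(0.769841) = 50.34°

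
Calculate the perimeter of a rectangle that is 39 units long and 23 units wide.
Perimeter = 2 * (length + width)
Perimeter = 2 * (39 + 23)
Perimeter = 2 * 62
Perimeter = 124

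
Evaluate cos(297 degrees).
cos(297 degrees) = 0.454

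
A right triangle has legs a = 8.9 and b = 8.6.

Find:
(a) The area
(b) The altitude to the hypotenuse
(a) Area = ½ab = ½·8.9·8.6 = 38.27
(b) Hypotenuse c = √(8.9² + 8.6²) = √153.17 = 12.3762
    Area = ½·c·h_c  →  h_c = 2·Area/c = 2·38.27/12.3762 = 6.184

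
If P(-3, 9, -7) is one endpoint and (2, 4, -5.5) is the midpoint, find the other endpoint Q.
Q = (2×2 - (-3), 2×4 - 9, 2×(-5.5) - (-7)) = (7, -1, -4)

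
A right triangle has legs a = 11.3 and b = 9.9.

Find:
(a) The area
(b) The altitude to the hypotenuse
(a) Area = ½ab = ½·11.3·9.9 = 55.935
(b) Hypotenuse c = √(11.3² + 9.9²) = √225.7 = 15.0233
    Area = ½·c·h_c  →  h_c = 2·Area/c = 2·55.935/15.0233 = 7.446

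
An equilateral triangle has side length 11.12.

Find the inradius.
For an equilateral triangle, r = s/(2√3) where s is the side.
r = 11.12/(2√3) = 11.12/3.464102 = 3.21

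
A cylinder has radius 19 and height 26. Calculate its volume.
Volume = pi * r² * h
Volume = pi * 19² * 26
Volume = pi * 361 * 26
Volume = pi * 9386
Volume = 29486.99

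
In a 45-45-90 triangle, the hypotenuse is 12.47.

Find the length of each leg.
In a 45-45-90 triangle, hypotenuse = leg·√2  →  leg = hypotenuse/√2
leg = 12.47/√2 = 8.818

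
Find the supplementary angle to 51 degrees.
Supplementary angles sum to 180 degrees.
Other angle = 180 - 51
Other angle = 129 degrees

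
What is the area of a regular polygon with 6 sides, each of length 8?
For a regular 6-gon with side length s = 8:
Apothem a = s / (2*tan(pi/6)) = 8 / (2*tan(pi/6)) ≈ 6.9282
Perimeter P = 6 * 8 = 48
Area = (1/2) * P * a = (1/2) * 48 * 6.9282 = 166.28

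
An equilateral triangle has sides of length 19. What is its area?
Area = (sqrt(3)/4) * s²
Area = (sqrt(3)/4) * 19²
Area = (sqrt(3)/4) * 361
Area = 156.32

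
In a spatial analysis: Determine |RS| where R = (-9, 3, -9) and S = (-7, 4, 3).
d = √[(2)² + (1)² + (12)²] = √149 = 12.21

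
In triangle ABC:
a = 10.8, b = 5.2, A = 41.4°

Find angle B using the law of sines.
sin(B)/b = sin(A)/a
sin(B) = b·sin(A)/a = 5.2·sin(41.4°)/10.8 = 0.318409
B = arcsin(0.318409) = 18.57°  (b ≤ a, so B ≤ A and the acute solution is unique)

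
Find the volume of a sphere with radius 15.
Volume = (4/3) * pi * r³
Volume = (4/3) * pi * 15³
Volume = (4/3) * pi * 3375
Volume = 14137.17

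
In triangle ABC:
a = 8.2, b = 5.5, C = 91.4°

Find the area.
Using A = ½ab·sin(C):
A = ½·8.2·5.5·sin(91.4°) = ½·45.1·0.999701 = 22.54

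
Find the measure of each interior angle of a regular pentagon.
Interior angle of a regular n-gon = (n-2)*180/n
Interior angle = (5-2)*180/5
Interior angle = 3*180/5
Interior angle = 540/5
Interior angle = 108 degrees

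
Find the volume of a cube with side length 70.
Volume = s³
Volume = 70³
Volume = 343000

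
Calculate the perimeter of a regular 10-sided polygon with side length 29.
Perimeter = number of sides * side length
Perimeter = 10 * 29
Perimeter = 290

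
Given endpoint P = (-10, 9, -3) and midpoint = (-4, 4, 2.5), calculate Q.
Q = (2×(-4) - (-10), 2×4 - 9, 2×2.5 - (-3)) = (2, -1, 8)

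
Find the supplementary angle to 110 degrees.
Supplementary angles sum to 180 degrees.
Other angle = 180 - 110
Other angle = 70 degrees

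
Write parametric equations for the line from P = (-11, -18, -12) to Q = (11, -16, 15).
Direction vector d = Q - P = (22, 2, 27)
x = -11 + 22t, y = -18 + 2t, z = -12 + 27t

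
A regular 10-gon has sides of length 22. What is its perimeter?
Perimeter = number of sides * side length
Perimeter = 10 * 22
Perimeter = 220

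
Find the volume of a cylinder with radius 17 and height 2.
Volume = pi * r² * h
Volume = pi * 17² * 2
Volume = pi * 289 * 2
Volume = pi * 578
Volume = 1815.84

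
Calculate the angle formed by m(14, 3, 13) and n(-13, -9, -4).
m·n = -261, |m|² = 374, |n|² = 266
cos θ = -261/√99484 ≈ -0.8275
θ ≈ 145.8°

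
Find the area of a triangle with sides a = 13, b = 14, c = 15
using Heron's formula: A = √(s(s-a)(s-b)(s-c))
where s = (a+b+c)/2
s = (13+14+15)/2 = 21
A = √(21·8·7·6) = √7056 = 84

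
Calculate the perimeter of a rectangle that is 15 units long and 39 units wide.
Perimeter = 2 * (length + width)
Perimeter = 2 * (15 + 39)
Perimeter = 2 * 54
Perimeter = 108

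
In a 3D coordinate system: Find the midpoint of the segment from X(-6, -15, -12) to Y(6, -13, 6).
Midpoint = ((-6+6)/2, (-15-13)/2, (-12+6)/2) = (0, -14, -3)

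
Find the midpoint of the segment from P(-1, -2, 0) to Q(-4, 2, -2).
Midpoint = ((-1-4)/2, (-2+2)/2, (0-2)/2) = (-2.5, 0, -1)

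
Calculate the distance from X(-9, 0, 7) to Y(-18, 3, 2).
d = √[(-9)² + (3)² + (-5)²] = √115 = 10.72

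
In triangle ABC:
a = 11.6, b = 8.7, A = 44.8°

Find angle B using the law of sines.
sin(B)/b = sin(A)/a
sin(B) = b·sin(A)/a = 8.7·sin(44.8°)/11.6 = 0.528476
B = arcsin(0.528476) = 31.9°  (b ≤ a, so B ≤ A and the acute solution is unique)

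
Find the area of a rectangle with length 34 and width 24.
Area = length * width
Area = 34 * 24
Area = 816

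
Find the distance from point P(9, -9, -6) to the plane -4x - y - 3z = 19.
d = |(-4)(9) + (-1)(-9) + (-3)(-6) - (19)| / √((-4)² + (-1)² + (-3)²) = 28/√26 = 5.491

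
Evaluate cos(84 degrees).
cos(84 degrees) = 0.1045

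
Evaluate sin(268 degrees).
sin(268 degrees) = -0.9994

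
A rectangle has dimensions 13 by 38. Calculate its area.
Area = length * width
Area = 13 * 38
Area = 494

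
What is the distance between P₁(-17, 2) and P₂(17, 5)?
Using the distance formula: d = sqrt((x₂-x₁)² + (y₂-y₁)²)
dx = 17 - (-17) = 34
dy = 5 - 2 = 3
d = sqrt(34² + 3²) = sqrt(1156 + 9) = sqrt(1165) = 34.13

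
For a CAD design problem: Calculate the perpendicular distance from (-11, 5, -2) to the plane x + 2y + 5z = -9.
d = |1(-11) + 2(5) + 5(-2) - (-9)| / √(1² + 2² + 5²) = 2/√30 = 0.3651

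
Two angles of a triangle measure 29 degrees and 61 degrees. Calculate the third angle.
Sum of angles in a triangle = 180 degrees
Third angle = 180 - 29 - 61
Third angle = 90 degrees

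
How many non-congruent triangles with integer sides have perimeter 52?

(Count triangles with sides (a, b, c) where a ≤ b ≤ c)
With a ≤ b ≤ c and a + b + c = 52, the triangle inequality a + b > c gives c < 52/2, so c ≤ 25.
Iterate a from 1 to ⌊p/3⌋ = 17; for each a, b ranges from a to ⌊(p−a)/2⌋ with c = p − a − b, keeping only c ≥ b.
Triples: (2, 25, 25), (3, 24, 25), (4, 23, 25), …
Count = 56 triangles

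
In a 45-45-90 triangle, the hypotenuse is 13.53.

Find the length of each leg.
In a 45-45-90 triangle, hypotenuse = leg·√2  →  leg = hypotenuse/√2
leg = 13.53/√2 = 9.567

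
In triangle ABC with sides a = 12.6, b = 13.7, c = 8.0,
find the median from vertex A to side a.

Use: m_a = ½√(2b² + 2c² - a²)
m_a = ½√(2·13.7² + 2·8.0² - 12.6²)
m_a = ½√(375.38 + 128 - 158.76) = ½√344.62 = 9.282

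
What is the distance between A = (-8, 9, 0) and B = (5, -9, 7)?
d = √[(13)² + (-18)² + (7)²] = √542 = 23.28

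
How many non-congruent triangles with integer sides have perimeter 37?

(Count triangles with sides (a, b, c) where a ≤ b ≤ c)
With a ≤ b ≤ c and a + b + c = 37, the triangle inequality a + b > c gives c < 37/2, so c ≤ 18.
Iterate a from 1 to ⌊p/3⌋ = 12; for each a, b ranges from a to ⌊(p−a)/2⌋ with c = p − a − b, keeping only c ≥ b.
Triples: (1, 18, 18), (2, 17, 18), (3, 16, 18), …
Count = 33 triangles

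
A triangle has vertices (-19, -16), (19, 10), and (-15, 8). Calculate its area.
Using the coordinate formula: Area = (1/2)|x₁(y₂-y₃) + x₂(y₃-y₁) + x₃(y₁-y₂)|
Area = (1/2)|(-19)(10-8) + 19(8-(-16)) + (-15)((-16)-10)|
Area = (1/2)|(-19)*2 + 19*24 + (-15)*(-26)|
Area = (1/2)|(-38) + 456 + 390|
Area = (1/2)*808 = 404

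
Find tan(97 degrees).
tan(97 degrees) = -8.1443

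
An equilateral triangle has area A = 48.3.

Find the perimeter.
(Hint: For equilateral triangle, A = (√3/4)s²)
A = (√3/4)s²  →  s² = 4A/√3 = 4·48.3/√3 = 111.544
s = 10.5614
Perimeter = 3s = 31.68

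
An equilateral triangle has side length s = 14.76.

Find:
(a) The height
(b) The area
(a) Height h = s·√3/2 = 14.76·√3/2 = 12.78
(b) Area = (√3/4)·s² = (√3/4)·14.76² = (√3/4)·217.858 = 94.34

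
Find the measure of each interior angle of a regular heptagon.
Interior angle of a regular n-gon = (n-2)*180/n
Interior angle = (7-2)*180/7
Interior angle = 5*180/7
Interior angle = 900/7
Interior angle = 128.57 degrees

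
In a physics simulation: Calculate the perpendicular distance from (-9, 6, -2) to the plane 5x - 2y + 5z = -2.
d = |5(-9) + (-2)(6) + 5(-2) - (-2)| / √(5² + (-2)² + 5²) = 65/√54 = 8.845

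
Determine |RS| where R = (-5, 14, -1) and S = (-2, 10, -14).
d = √[(3)² + (-4)² + (-13)²] = √194 = 13.93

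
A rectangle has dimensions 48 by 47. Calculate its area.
Area = length * width
Area = 48 * 47
Area = 2256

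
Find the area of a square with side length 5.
Area = s²
Area = 5²
Area = 25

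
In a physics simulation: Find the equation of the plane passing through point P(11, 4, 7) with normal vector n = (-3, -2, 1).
d = n·P = (-3)(11) + (-2)(4) + (1)(7) = -34
Plane: -3x - 2y + z = -34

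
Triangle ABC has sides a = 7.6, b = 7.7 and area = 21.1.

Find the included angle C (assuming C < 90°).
Area = ½ab·sin(C)  →  sin(C) = 2·Area/(ab)
sin(C) = 2·21.1/(7.6·7.7) = 0.721121
C = arcsin(0.721121) = 46.15°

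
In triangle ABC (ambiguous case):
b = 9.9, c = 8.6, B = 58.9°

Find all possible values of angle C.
sin(C)/c = sin(B)/b  →  sin(C) = c·sin(B)/b = 8.6·sin(58.9°)/9.9 = 0.743828
C₁ = arcsin(0.743828) = 48.06°,  C₂ = 180° - C₁ = 131.94°
Check C₂: A = 180° - 58.9° - 131.94° = -10.84° ≤ 0, rejected
C = 48.06° (one solution)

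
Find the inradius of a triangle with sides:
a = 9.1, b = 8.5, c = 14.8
s = (a+b+c)/2 = (9.1+8.5+14.8)/2 = 16.2
Area = √(s(s-a)(s-b)(s-c)) = √(16.2·7.1·7.7·1.4) = 35.2124
r = Area/s = 35.2124/16.2 = 2.174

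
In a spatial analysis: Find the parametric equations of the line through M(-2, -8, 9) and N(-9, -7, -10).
Direction vector d = N - M = (-7, 1, -19)
x = -2 - 7t, y = -8 + t, z = 9 - 19t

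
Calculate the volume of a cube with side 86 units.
Volume = s³
Volume = 86³
Volume = 636056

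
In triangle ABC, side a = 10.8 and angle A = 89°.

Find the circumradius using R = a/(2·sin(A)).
R = a/(2·sin(A)) = 10.8/(2·sin(89°))
R = 10.8/(2·0.999848) = 10.8/1.999695 = 5.401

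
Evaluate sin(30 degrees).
sin(30 degrees) = 1/2
Decimal approximation: 0.5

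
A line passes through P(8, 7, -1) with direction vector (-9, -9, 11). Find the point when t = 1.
P(1) = (8 + (-9)(1), 7 + (-9)(1), -1 + 11(1)) = (-1, -2, 10)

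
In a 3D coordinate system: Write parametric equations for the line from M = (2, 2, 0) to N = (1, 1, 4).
Direction vector d = N - M = (-1, -1, 4)
x = 2 - t, y = 2 - t, z = 0 + 4t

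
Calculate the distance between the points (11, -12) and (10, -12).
Using the distance formula: d = sqrt((x₂-x₁)² + (y₂-y₁)²)
dx = 10 - 11 = -1
dy = (-12) - (-12) = 0
d = sqrt((-1)² + 0²) = sqrt(1 + 0) = sqrt(1) = 1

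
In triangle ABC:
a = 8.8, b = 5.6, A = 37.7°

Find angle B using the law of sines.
sin(B)/b = sin(A)/a
sin(B) = b·sin(A)/a = 5.6·sin(37.7°)/8.8 = 0.389154
B = arcsin(0.389154) = 22.9°  (b ≤ a, so B ≤ A and the acute solution is unique)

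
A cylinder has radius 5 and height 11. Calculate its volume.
Volume = pi * r² * h
Volume = pi * 5² * 11
Volume = pi * 25 * 11
Volume = pi * 275
Volume = 863.94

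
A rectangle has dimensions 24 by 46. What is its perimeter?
Perimeter = 2 * (length + width)
Perimeter = 2 * (24 + 46)
Perimeter = 2 * 70
Perimeter = 140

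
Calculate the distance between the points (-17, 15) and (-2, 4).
Using the distance formula: d = sqrt((x₂-x₁)² + (y₂-y₁)²)
dx = (-2) - (-17) = 15
dy = 4 - 15 = -11
d = sqrt(15² + (-11)²) = sqrt(225 + 121) = sqrt(346) = 18.60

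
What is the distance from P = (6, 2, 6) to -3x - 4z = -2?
d = |(-3)(6) + 0(2) + (-4)(6) - (-2)| / √((-3)² + 0² + (-4)²) = 40/√25 = 8.0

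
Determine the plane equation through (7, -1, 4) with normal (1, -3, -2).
d = n·P = (1)(7) + (-3)(-1) + (-2)(4) = 2
Plane: x - 3y - 2z = 2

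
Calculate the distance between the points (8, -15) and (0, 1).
Using the distance formula: d = sqrt((x₂-x₁)² + (y₂-y₁)²)
dx = 0 - 8 = -8
dy = 1 - (-15) = 16
d = sqrt((-8)² + 16²) = sqrt(64 + 256) = sqrt(320) = 17.89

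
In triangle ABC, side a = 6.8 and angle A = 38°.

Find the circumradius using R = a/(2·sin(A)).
R = a/(2·sin(A)) = 6.8/(2·sin(38°))
R = 6.8/(2·0.615661) = 6.8/1.231323 = 5.523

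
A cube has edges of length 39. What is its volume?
Volume = s³
Volume = 39³
Volume = 59319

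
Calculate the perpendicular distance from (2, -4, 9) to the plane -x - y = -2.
d = |(-1)(2) + (-1)(-4) + 0(9) - (-2)| / √((-1)² + (-1)² + 0²) = 4/√2 = 2.828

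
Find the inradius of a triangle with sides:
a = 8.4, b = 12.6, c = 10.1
s = (a+b+c)/2 = (8.4+12.6+10.1)/2 = 15.55
Area = √(s(s-a)(s-b)(s-c)) = √(15.55·7.15·2.95·5.45) = 42.2793
r = Area/s = 42.2793/15.55 = 2.719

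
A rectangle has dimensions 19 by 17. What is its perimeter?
Perimeter = 2 * (length + width)
Perimeter = 2 * (19 + 17)
Perimeter = 2 * 36
Perimeter = 72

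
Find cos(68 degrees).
cos(68 degrees) = 0.3746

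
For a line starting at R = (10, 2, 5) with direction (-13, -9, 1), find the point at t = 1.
P(1) = (10 + (-13)(1), 2 + (-9)(1), 5 + 1(1)) = (-3, -7, 6)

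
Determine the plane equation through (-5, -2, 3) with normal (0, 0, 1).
d = n·P = (0)(-5) + (0)(-2) + (1)(3) = 3
Plane: z = 3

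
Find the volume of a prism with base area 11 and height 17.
Volume = base area * height
Volume = 11 * 17
Volume = 187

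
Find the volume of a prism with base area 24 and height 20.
Volume = base area * height
Volume = 24 * 20
Volume = 480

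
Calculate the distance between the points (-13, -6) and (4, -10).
Using the distance formula: d = sqrt((x₂-x₁)² + (y₂-y₁)²)
dx = 4 - (-13) = 17
dy = (-10) - (-6) = -4
d = sqrt(17² + (-4)²) = sqrt(289 + 16) = sqrt(305) = 17.46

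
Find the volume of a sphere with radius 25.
Volume = (4/3) * pi * r³
Volume = (4/3) * pi * 25³
Volume = (4/3) * pi * 15625
Volume = 65449.85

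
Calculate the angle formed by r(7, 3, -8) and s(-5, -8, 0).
r·s = -59, |r|² = 122, |s|² = 89
cos θ = -59/√10858 ≈ -0.5662
θ ≈ 124.5°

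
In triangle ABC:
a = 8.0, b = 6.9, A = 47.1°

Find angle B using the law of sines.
sin(B)/b = sin(A)/a
sin(B) = b·sin(A)/a = 6.9·sin(47.1°)/8.0 = 0.631818
B = arcsin(0.631818) = 39.18°  (b ≤ a, so B ≤ A and the acute solution is unique)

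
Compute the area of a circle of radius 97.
Area = pi * r²
Area = pi * 97²
Area = pi * 9409
Area = 29559.25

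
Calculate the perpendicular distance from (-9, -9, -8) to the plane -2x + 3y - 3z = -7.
d = |(-2)(-9) + 3(-9) + (-3)(-8) - (-7)| / √((-2)² + 3² + (-3)²) = 22/√22 = 4.69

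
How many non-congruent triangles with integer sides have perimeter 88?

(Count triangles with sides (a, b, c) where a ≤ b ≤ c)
With a ≤ b ≤ c and a + b + c = 88, the triangle inequality a + b > c gives c < 88/2, so c ≤ 43.
Iterate a from 1 to ⌊p/3⌋ = 29; for each a, b ranges from a to ⌊(p−a)/2⌋ with c = p − a − b, keeping only c ≥ b.
Triples: (2, 43, 43), (3, 42, 43), (4, 41, 43), …
Count = 161 triangles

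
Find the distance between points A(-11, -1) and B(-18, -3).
Using the distance formula: d = sqrt((x₂-x₁)² + (y₂-y₁)²)
dx = (-18) - (-11) = -7
dy = (-3) - (-1) = -2
d = sqrt((-7)² + (-2)²) = sqrt(49 + 4) = sqrt(53) = 7.28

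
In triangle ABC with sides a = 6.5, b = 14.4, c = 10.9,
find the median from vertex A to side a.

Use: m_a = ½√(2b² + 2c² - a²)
m_a = ½√(2·14.4² + 2·10.9² - 6.5²)
m_a = ½√(414.72 + 237.62 - 42.25) = ½√610.09 = 12.35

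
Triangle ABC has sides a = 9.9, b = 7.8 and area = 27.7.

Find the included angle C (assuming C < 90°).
Area = ½ab·sin(C)  →  sin(C) = 2·Area/(ab)
sin(C) = 2·27.7/(9.9·7.8) = 0.717431
C = arcsin(0.717431) = 45.84°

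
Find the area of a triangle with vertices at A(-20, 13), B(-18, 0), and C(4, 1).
Using the coordinate formula: Area = (1/2)|x₁(y₂-y₃) + x₂(y₃-y₁) + x₃(y₁-y₂)|
Area = (1/2)|(-20)(0-1) + (-18)(1-13) + 4(13-0)|
Area = (1/2)|(-20)*(-1) + (-18)*(-12) + 4*13|
Area = (1/2)|20 + 216 + 52|
Area = (1/2)*288 = 144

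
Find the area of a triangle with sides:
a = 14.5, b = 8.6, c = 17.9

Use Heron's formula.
s = (a+b+c)/2 = (14.5+8.6+17.9)/2 = 20.5
A = √(s(s-a)(s-b)(s-c)) = √(20.5·6·11.9·2.6)
A = √3805.62 = 61.69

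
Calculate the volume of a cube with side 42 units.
Volume = s³
Volume = 42³
Volume = 74088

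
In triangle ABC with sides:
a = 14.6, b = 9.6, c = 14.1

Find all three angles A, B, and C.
By the law of cosines:
cos(A) = (b² + c² - a²)/(2bc) = 0.287419  →  A = 73.3°
cos(B) = (a² + c² - b²)/(2ac) = 0.776766  →  B = 39.03°
cos(C) = (a² + b² - c²)/(2ab) = 0.379959  →  C = 67.67°
Check: A + B + C = 180.0° ✓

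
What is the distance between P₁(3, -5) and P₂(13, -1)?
Using the distance formula: d = sqrt((x₂-x₁)² + (y₂-y₁)²)
dx = 13 - 3 = 10
dy = (-1) - (-5) = 4
d = sqrt(10² + 4²) = sqrt(100 + 16) = sqrt(116) = 10.77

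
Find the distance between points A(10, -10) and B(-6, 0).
Using the distance formula: d = sqrt((x₂-x₁)² + (y₂-y₁)²)
dx = (-6) - 10 = -16
dy = 0 - (-10) = 10
d = sqrt((-16)² + 10²) = sqrt(256 + 100) = sqrt(356) = 18.87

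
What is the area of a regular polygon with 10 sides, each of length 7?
For a regular 10-gon with side length s = 7:
Apothem a = s / (2*tan(pi/10)) = 7 / (2*tan(pi/10)) ≈ 10.7719
Perimeter P = 10 * 7 = 70
Area = (1/2) * P * a = (1/2) * 70 * 10.7719 = 377.02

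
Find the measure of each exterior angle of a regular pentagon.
Exterior angle of a regular n-gon = 360/n
Exterior angle = 360/5
Exterior angle = 72 degrees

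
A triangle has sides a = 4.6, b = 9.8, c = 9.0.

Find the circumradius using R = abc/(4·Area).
s = (a+b+c)/2 = 11.7
Area = √(s(s-a)(s-b)(s-c)) = √(11.7·7.1·1.9·2.7) = 20.6434
R = abc/(4·Area) = (4.6·9.8·9.0)/(4·20.6434) = 405.72/82.5736 = 4.913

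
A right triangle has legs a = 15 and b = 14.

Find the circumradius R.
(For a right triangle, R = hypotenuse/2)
Hypotenuse c = √(15² + 14²) = √421 = 20.5183
R = c/2 = 10.26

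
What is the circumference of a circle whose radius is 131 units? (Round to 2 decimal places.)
Circumference = 2 * pi * r
Circumference = 2 * pi * 131
Circumference = 823.10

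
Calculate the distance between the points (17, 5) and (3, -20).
Using the distance formula: d = sqrt((x₂-x₁)² + (y₂-y₁)²)
dx = 3 - 17 = -14
dy = (-20) - 5 = -25
d = sqrt((-14)² + (-25)²) = sqrt(196 + 625) = sqrt(821) = 28.65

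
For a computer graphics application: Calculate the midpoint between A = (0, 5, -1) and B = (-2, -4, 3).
Midpoint = ((0-2)/2, (5-4)/2, (-1+3)/2) = (-1, 0.5, 1)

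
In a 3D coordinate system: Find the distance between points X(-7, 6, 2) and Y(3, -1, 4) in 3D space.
d = √[(10)² + (-7)² + (2)²] = √153 = 12.37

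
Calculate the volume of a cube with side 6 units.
Volume = s³
Volume = 6³
Volume = 216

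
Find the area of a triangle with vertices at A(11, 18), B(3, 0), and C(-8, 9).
Using the coordinate formula: Area = (1/2)|x₁(y₂-y₃) + x₂(y₃-y₁) + x₃(y₁-y₂)|
Area = (1/2)|11(0-9) + 3(9-18) + (-8)(18-0)|
Area = (1/2)|11*(-9) + 3*(-9) + (-8)*18|
Area = (1/2)|(-99) + (-27) + (-144)|
Area = (1/2)*270 = 135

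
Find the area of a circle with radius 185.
Area = pi * r²
Area = pi * 185²
Area = pi * 34225
Area = 107521.01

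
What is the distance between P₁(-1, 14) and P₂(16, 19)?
Using the distance formula: d = sqrt((x₂-x₁)² + (y₂-y₁)²)
dx = 16 - (-1) = 17
dy = 19 - 14 = 5
d = sqrt(17² + 5²) = sqrt(289 + 25) = sqrt(314) = 17.72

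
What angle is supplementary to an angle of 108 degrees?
Supplementary angles sum to 180 degrees.
Other angle = 180 - 108
Other angle = 72 degrees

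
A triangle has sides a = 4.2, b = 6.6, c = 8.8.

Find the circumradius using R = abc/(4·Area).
s = (a+b+c)/2 = 9.8
Area = √(s(s-a)(s-b)(s-c)) = √(9.8·5.6·3.2·1) = 13.252
R = abc/(4·Area) = (4.2·6.6·8.8)/(4·13.252) = 243.936/53.008 = 4.602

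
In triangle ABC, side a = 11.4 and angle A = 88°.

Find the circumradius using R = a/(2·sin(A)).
R = a/(2·sin(A)) = 11.4/(2·sin(88°))
R = 11.4/(2·0.999391) = 11.4/1.998782 = 5.703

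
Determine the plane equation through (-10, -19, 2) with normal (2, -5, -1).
d = n·P = (2)(-10) + (-5)(-19) + (-1)(2) = 73
Plane: 2x - 5y - z = 73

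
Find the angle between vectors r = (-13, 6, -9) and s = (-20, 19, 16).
r·s = 230, |r|² = 286, |s|² = 1017
cos θ = 230/√290862 ≈ 0.4265
θ ≈ 64.76°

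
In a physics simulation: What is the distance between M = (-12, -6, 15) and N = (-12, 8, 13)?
d = √[(0)² + (14)² + (-2)²] = √200 = 14.14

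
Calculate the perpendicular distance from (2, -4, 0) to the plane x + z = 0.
d = |1(2) + 0(-4) + 1(0) - (0)| / √(1² + 0² + 1²) = 2/√2 = 1.414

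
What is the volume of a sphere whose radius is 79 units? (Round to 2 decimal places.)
Volume = (4/3) * pi * r³
Volume = (4/3) * pi * 79³
Volume = (4/3) * pi * 493039
Volume = 2065236.93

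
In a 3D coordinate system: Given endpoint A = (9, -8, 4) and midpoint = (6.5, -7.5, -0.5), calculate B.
B = (2×6.5 - 9, 2×(-7.5) - (-8), 2×(-0.5) - 4) = (4, -7, -5)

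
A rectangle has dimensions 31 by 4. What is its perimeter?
Perimeter = 2 * (length + width)
Perimeter = 2 * (31 + 4)
Perimeter = 2 * 35
Perimeter = 70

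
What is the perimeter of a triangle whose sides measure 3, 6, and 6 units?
Perimeter = sum of all sides
Perimeter = 3 + 6 + 6
Perimeter = 15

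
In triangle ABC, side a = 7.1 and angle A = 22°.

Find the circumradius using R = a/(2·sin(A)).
R = a/(2·sin(A)) = 7.1/(2·sin(22°))
R = 7.1/(2·0.374607) = 7.1/0.749213 = 9.477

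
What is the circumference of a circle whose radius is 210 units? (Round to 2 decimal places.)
Circumference = 2 * pi * r
Circumference = 2 * pi * 210
Circumference = 1319.47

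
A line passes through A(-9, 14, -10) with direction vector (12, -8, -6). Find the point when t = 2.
P(2) = (-9 + 12(2), 14 + (-8)(2), -10 + (-6)(2)) = (15, -2, -22)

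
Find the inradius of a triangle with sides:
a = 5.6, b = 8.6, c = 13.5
s = (a+b+c)/2 = (5.6+8.6+13.5)/2 = 13.85
Area = √(s(s-a)(s-b)(s-c)) = √(13.85·8.25·5.25·0.35) = 14.4899
r = Area/s = 14.4899/13.85 = 1.046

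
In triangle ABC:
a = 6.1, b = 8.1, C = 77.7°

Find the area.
Using A = ½ab·sin(C):
A = ½·6.1·8.1·sin(77.7°) = ½·49.41·0.977046 = 24.14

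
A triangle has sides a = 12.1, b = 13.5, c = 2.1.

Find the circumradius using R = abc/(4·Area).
s = (a+b+c)/2 = 13.85
Area = √(s(s-a)(s-b)(s-c)) = √(13.85·1.75·0.35·11.75) = 9.98382
R = abc/(4·Area) = (12.1·13.5·2.1)/(4·9.98382) = 343.035/39.93528 = 8.59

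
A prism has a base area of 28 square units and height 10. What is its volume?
Volume = base area * height
Volume = 28 * 10
Volume = 280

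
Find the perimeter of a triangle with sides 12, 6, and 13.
Perimeter = sum of all sides
Perimeter = 12 + 6 + 13
Perimeter = 31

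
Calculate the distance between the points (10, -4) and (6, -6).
Using the distance formula: d = sqrt((x₂-x₁)² + (y₂-y₁)²)
dx = 6 - 10 = -4
dy = (-6) - (-4) = -2
d = sqrt((-4)² + (-2)²) = sqrt(16 + 4) = sqrt(20) = 4.47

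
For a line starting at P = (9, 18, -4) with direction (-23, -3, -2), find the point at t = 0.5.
P(0.5) = (9 + (-23)(0.5), 18 + (-3)(0.5), -4 + (-2)(0.5)) = (-2.5, 16.5, -5)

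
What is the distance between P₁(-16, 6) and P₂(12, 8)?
Using the distance formula: d = sqrt((x₂-x₁)² + (y₂-y₁)²)
dx = 12 - (-16) = 28
dy = 8 - 6 = 2
d = sqrt(28² + 2²) = sqrt(784 + 4) = sqrt(788) = 28.07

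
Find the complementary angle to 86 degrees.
Complementary angles sum to 90 degrees.
Other angle = 90 - 86
Other angle = 4 degrees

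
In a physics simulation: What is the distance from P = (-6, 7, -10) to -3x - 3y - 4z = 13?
d = |(-3)(-6) + (-3)(7) + (-4)(-10) - (13)| / √((-3)² + (-3)² + (-4)²) = 24/√34 = 4.116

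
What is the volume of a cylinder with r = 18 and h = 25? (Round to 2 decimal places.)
Volume = pi * r² * h
Volume = pi * 18² * 25
Volume = pi * 324 * 25
Volume = pi * 8100
Volume = 25446.90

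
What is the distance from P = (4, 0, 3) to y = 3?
d = |0(4) + 1(0) + 0(3) - (3)| / √(0² + 1² + 0²) = 3/√1 = 3.0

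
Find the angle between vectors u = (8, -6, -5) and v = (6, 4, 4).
u·v = 4, |u|² = 125, |v|² = 68
cos θ = 4/√8500 ≈ 0.04339
θ ≈ 87.51°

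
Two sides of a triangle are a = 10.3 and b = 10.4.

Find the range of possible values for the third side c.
By the triangle inequality: |a - b| < c < a + b
|10.3 - 10.4| < c < 10.3 + 10.4
0.1 < c < 20.7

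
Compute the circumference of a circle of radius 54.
Circumference = 2 * pi * r
Circumference = 2 * pi * 54
Circumference = 339.29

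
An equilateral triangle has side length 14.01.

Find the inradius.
For an equilateral triangle, r = s/(2√3) where s is the side.
r = 14.01/(2√3) = 14.01/3.464102 = 4.044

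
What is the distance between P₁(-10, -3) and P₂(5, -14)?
Using the distance formula: d = sqrt((x₂-x₁)² + (y₂-y₁)²)
dx = 5 - (-10) = 15
dy = (-14) - (-3) = -11
d = sqrt(15² + (-11)²) = sqrt(225 + 121) = sqrt(346) = 18.60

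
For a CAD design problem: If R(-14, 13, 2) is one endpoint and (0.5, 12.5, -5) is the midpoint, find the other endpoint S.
S = (2×0.5 - (-14), 2×12.5 - 13, 2×(-5) - 2) = (15, 12, -12)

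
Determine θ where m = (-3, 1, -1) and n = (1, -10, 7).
m·n = -20, |m|² = 11, |n|² = 150
cos θ = -20/√1650 ≈ -0.4924
θ ≈ 119.5°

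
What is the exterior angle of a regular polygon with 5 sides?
Exterior angle of a regular n-gon = 360/n
Exterior angle = 360/5
Exterior angle = 72 degrees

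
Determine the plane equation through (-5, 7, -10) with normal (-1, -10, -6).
d = n·P = (-1)(-5) + (-10)(7) + (-6)(-10) = -5
Plane: -x - 10y - 6z = -5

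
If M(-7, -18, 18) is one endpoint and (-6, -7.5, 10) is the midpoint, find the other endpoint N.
N = (2×(-6) - (-7), 2×(-7.5) - (-18), 2×10 - 18) = (-5, 3, 2)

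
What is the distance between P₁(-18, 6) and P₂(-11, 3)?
Using the distance formula: d = sqrt((x₂-x₁)² + (y₂-y₁)²)
dx = (-11) - (-18) = 7
dy = 3 - 6 = -3
d = sqrt(7² + (-3)²) = sqrt(49 + 9) = sqrt(58) = 7.62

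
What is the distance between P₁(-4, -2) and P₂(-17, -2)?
Using the distance formula: d = sqrt((x₂-x₁)² + (y₂-y₁)²)
dx = (-17) - (-4) = -13
dy = (-2) - (-2) = 0
d = sqrt((-13)² + 0²) = sqrt(169 + 0) = sqrt(169) = 13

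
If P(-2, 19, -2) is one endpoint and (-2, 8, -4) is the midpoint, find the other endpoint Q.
Q = (2×(-2) - (-2), 2×8 - 19, 2×(-4) - (-2)) = (-2, -3, -6)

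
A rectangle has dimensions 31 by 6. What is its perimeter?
Perimeter = 2 * (length + width)
Perimeter = 2 * (31 + 6)
Perimeter = 2 * 37
Perimeter = 74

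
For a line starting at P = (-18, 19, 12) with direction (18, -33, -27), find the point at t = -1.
P(-1) = (-18 + 18(-1), 19 + (-33)(-1), 12 + (-27)(-1)) = (-36, 52, 39)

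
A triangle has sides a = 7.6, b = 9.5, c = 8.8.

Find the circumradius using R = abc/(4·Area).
s = (a+b+c)/2 = 12.95
Area = √(s(s-a)(s-b)(s-c)) = √(12.95·5.35·3.45·4.15) = 31.4953
R = abc/(4·Area) = (7.6·9.5·8.8)/(4·31.4953) = 635.36/125.9812 = 5.043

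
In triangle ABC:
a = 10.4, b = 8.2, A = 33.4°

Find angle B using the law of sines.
sin(B)/b = sin(A)/a
sin(B) = b·sin(A)/a = 8.2·sin(33.4°)/10.4 = 0.434033
B = arcsin(0.434033) = 25.72°  (b ≤ a, so B ≤ A and the acute solution is unique)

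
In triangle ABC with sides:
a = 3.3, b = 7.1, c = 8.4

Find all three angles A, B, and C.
By the law of cosines:
cos(A) = (b² + c² - a²)/(2bc) = 0.922871  →  A = 22.65°
cos(B) = (a² + c² - b²)/(2ac) = 0.559885  →  B = 55.95°
cos(C) = (a² + b² - c²)/(2ab) = -0.197610  →  C = 101.4°
Check: A + B + C = 180.0° ✓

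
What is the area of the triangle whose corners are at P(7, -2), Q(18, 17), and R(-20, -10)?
Using the coordinate formula: Area = (1/2)|x₁(y₂-y₃) + x₂(y₃-y₁) + x₃(y₁-y₂)|
Area = (1/2)|7(17-(-10)) + 18((-10)-(-2)) + (-20)((-2)-17)|
Area = (1/2)|7*27 + 18*(-8) + (-20)*(-19)|
Area = (1/2)|189 + (-144) + 380|
Area = (1/2)*425 = 212.50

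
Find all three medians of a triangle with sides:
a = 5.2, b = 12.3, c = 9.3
Using m_x = ½√(2y² + 2z² - x²):
m_a = ½√(2·12.3² + 2·9.3² - 5.2²) = ½√448.52 = 10.59
m_b = ½√(2·5.2² + 2·9.3² - 12.3²) = ½√75.77 = 4.352
m_c = ½√(2·5.2² + 2·12.3² - 9.3²) = ½√270.17 = 8.218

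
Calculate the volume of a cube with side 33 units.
Volume = s³
Volume = 33³
Volume = 35937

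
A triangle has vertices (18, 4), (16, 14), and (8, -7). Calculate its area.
Using the coordinate formula: Area = (1/2)|x₁(y₂-y₃) + x₂(y₃-y₁) + x₃(y₁-y₂)|
Area = (1/2)|18(14-(-7)) + 16((-7)-4) + 8(4-14)|
Area = (1/2)|18*21 + 16*(-11) + 8*(-10)|
Area = (1/2)|378 + (-176) + (-80)|
Area = (1/2)*122 = 61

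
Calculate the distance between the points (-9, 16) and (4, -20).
Using the distance formula: d = sqrt((x₂-x₁)² + (y₂-y₁)²)
dx = 4 - (-9) = 13
dy = (-20) - 16 = -36
d = sqrt(13² + (-36)²) = sqrt(169 + 1296) = sqrt(1465) = 38.28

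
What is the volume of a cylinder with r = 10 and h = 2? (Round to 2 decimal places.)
Volume = pi * r² * h
Volume = pi * 10² * 2
Volume = pi * 100 * 2
Volume = pi * 200
Volume = 628.32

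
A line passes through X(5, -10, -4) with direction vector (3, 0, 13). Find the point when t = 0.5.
P(0.5) = (5 + 3(0.5), -10 + 0(0.5), -4 + 13(0.5)) = (6.5, -10, 2.5)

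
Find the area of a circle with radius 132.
Area = pi * r²
Area = pi * 132²
Area = pi * 17424
Area = 54739.11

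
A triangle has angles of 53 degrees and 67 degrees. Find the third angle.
Sum of angles in a triangle = 180 degrees
Third angle = 180 - 53 - 67
Third angle = 60 degrees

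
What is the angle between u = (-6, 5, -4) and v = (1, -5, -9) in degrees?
u·v = 5, |u|² = 77, |v|² = 107
cos θ = 5/√8239 ≈ 0.05508
θ ≈ 86.84°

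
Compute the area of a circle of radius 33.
Area = pi * r²
Area = pi * 33²
Area = pi * 1089
Area = 3421.19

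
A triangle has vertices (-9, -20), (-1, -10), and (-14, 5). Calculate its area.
Using the coordinate formula: Area = (1/2)|x₁(y₂-y₃) + x₂(y₃-y₁) + x₃(y₁-y₂)|
Area = (1/2)|(-9)((-10)-5) + (-1)(5-(-20)) + (-14)((-20)-(-10))|
Area = (1/2)|(-9)*(-15) + (-1)*25 + (-14)*(-10)|
Area = (1/2)|135 + (-25) + 140|
Area = (1/2)*250 = 125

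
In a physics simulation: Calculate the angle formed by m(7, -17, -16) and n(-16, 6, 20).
m·n = -534, |m|² = 594, |n|² = 692
cos θ = -534/√411048 ≈ -0.8329
θ ≈ 146.4°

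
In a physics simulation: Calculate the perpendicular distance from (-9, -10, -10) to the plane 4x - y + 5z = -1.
d = |4(-9) + (-1)(-10) + 5(-10) - (-1)| / √(4² + (-1)² + 5²) = 75/√42 = 11.57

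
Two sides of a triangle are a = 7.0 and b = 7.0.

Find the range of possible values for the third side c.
By the triangle inequality: |a - b| < c < a + b
|7.0 - 7.0| < c < 7.0 + 7.0
0 < c < 14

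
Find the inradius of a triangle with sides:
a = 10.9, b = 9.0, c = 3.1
s = (a+b+c)/2 = (10.9+9.0+3.1)/2 = 11.5
Area = √(s(s-a)(s-b)(s-c)) = √(11.5·0.6·2.5·8.4) = 12.0374
r = Area/s = 12.0374/11.5 = 1.047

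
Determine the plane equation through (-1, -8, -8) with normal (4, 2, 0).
d = n·P = (4)(-1) + (2)(-8) + (0)(-8) = -20
Plane: 4x + 2y = -20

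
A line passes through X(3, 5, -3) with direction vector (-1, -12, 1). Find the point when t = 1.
P(1) = (3 + (-1)(1), 5 + (-12)(1), -3 + 1(1)) = (2, -7, -2)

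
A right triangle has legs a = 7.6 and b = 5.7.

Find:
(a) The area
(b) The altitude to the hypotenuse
(a) Area = ½ab = ½·7.6·5.7 = 21.66
(b) Hypotenuse c = √(7.6² + 5.7²) = √90.25 = 9.5
    Area = ½·c·h_c  →  h_c = 2·Area/c = 2·21.66/9.5 = 4.56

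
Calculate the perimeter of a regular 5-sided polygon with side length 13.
Perimeter = number of sides * side length
Perimeter = 5 * 13
Perimeter = 65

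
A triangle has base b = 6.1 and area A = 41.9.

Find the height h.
A = ½bh  →  h = 2A/b
h = 2·41.9/6.1 = 13.74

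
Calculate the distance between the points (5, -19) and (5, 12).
Using the distance formula: d = sqrt((x₂-x₁)² + (y₂-y₁)²)
dx = 5 - 5 = 0
dy = 12 - (-19) = 31
d = sqrt(0² + 31²) = sqrt(0 + 961) = sqrt(961) = 31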